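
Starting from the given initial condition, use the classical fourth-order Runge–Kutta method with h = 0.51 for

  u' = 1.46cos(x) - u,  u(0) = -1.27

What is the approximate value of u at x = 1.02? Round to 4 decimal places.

0.2818

RK4: k1 = f(x_n, u_n); k2 = f(x_n + h/2, u_n + (h/2)·k1); k3 = f(x_n + h/2, u_n + (h/2)·k2); k4 = f(x_n + h, u_n + h·k3); u_{n+1} = u_n + (h/6)·(k1 + 2k2 + 2k3 + k4).
x=0.000000, u=-1.270000:
  k1 = f(0.000000, -1.270000) = 2.730000
  k2 = f(0.255000, -0.573850) = 1.986638
  k3 = f(0.255000, -0.763407) = 2.176196
  k4 = f(0.510000, -0.160140) = 1.434347
  u ← -1.270000 + (0.51/6)·(k1 + 2k2 + 2k3 + k4) = -0.208349
x=0.510000, u=-0.208349:
  k1 = f(0.510000, -0.208349) = 1.482556
  k2 = f(0.765000, 0.169703) = 0.883515
  k3 = f(0.765000, 0.016948) = 1.036271
  k4 = f(1.020000, 0.320149) = 0.443965
  u ← -0.208349 + (0.51/6)·(k1 + 2k2 + 2k3 + k4) = 0.281769
u(1.02) ≈ 0.2818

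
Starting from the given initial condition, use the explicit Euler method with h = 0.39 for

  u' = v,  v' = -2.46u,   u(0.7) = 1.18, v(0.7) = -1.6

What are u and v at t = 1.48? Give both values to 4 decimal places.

Euler on (u,v): u_{n+1} = u_n + h·u', v_{n+1} = v_n + h·v'.
0.700000: (1.180000, -1.600000); f=(-1.600000, -2.902800) → (0.556000, -2.732092)
1.090000: (0.556000, -2.732092); f=(-2.732092, -1.367760) → (-0.509516, -3.265518)
(u(1.48), v(1.48)) ≈ (-0.5095, -3.2655)

-0.5095, -3.2655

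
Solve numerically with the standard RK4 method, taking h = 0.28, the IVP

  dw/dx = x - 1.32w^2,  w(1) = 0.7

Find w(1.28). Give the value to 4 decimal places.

RK4: k1 = f(x_n, w_n); k2 = f(x_n + h/2, w_n + (h/2)·k1); k3 = f(x_n + h/2, w_n + (h/2)·k2); k4 = f(x_n + h, w_n + h·k3); w_{n+1} = w_n + (h/6)·(k1 + 2k2 + 2k3 + k4).
x=1.000000, w=0.700000:
  k1 = f(1.000000, 0.700000) = 0.353200
  k2 = f(1.140000, 0.749448) = 0.398593
  k3 = f(1.140000, 0.755803) = 0.385966
  k4 = f(1.280000, 0.808070) = 0.418069
  w ← 0.700000 + (0.28/6)·(k1 + 2k2 + 2k3 + k4) = 0.809218
w(1.28) ≈ 0.8092

0.8092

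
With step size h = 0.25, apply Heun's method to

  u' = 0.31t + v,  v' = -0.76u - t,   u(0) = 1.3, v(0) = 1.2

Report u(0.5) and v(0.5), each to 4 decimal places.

1.7859, 0.4765

Heun on (u,v): k1 = f(t_n, state_n); k2 = f(t_n + h, state_n + h·k1); state_{n+1} = state_n + (h/2)·(k1 + k2).
0.000000: (1.300000, 1.200000)
  k1 = (1.200000, -0.988000)
  predictor → (1.600000, 0.953000)
  k2 = (1.030500, -1.466000)
  → (1.578813, 0.893250)
0.250000: (1.578813, 0.893250)
  k1 = (0.970750, -1.449898)
  predictor → (1.821500, 0.530776)
  k2 = (0.685776, -1.884340)
  → (1.785878, 0.476470)
(u(0.5), v(0.5)) ≈ (1.7859, 0.4765)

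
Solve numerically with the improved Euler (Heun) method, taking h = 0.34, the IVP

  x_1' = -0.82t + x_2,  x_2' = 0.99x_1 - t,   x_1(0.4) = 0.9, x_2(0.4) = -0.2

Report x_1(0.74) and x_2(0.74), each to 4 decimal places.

Heun on (x_1,x_2): k1 = f(t_n, state_n); k2 = f(t_n + h, state_n + h·k1); state_{n+1} = state_n + (h/2)·(k1 + k2).
0.400000: (0.900000, -0.200000)
  k1 = (-0.528000, 0.491000)
  predictor → (0.720480, -0.033060)
  k2 = (-0.639860, -0.026725)
  → (0.701464, -0.121073)
(x_1(0.74), x_2(0.74)) ≈ (0.7015, -0.1211)

0.7015, -0.1211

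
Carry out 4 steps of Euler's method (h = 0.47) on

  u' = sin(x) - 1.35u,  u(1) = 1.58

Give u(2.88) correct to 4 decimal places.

0.5842

Euler: u_{n+1} = u_n + h·f(x_n, u_n).
x=1.000000, u=1.580000: f=-1.291529 → u ← 1.580000 + 0.47·(-1.291529) = 0.972981
x=1.470000, u=0.972981: f=-0.318600 → u ← 0.972981 + 0.47·(-0.318600) = 0.823239
x=1.940000, u=0.823239: f=-0.178758 → u ← 0.823239 + 0.47·(-0.178758) = 0.739223
x=2.410000, u=0.739223: f=-0.329895 → u ← 0.739223 + 0.47·(-0.329895) = 0.584172
u(2.88) ≈ 0.5842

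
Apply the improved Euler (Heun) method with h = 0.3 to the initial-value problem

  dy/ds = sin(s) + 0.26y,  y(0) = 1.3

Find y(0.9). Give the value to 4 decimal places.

Heun: k1 = f(s_n, y_n); k2 = f(s_n + h, y_n + h·k1); y_{n+1} = y_n + (h/2)·(k1 + k2).
s=0.000000, y=1.300000:
  k1 = f(0.000000, 1.300000) = 0.338000
  k2 = f(0.300000, 1.401400) = 0.659884
  y ← 1.300000 + (0.3/2)·(0.338000 + 0.659884) = 1.449683
s=0.300000, y=1.449683:
  k1 = f(0.300000, 1.449683) = 0.672438
  k2 = f(0.600000, 1.651414) = 0.994010
  y ← 1.449683 + (0.3/2)·(0.672438 + 0.994010) = 1.699650
s=0.600000, y=1.699650:
  k1 = f(0.600000, 1.699650) = 1.006551
  k2 = f(0.900000, 2.001615) = 1.303747
  y ← 1.699650 + (0.3/2)·(1.006551 + 1.303747) = 2.046195
y(0.9) ≈ 2.0462

2.0462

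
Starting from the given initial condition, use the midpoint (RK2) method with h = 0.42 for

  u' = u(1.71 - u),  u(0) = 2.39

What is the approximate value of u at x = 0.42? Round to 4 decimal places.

Midpoint: k1 = f(x_n, u_n); k2 = f(x_n + h/2, u_n + (h/2)·k1); u_{n+1} = u_n + h·k2.
x=0.000000, u=2.390000:
  k1 = f(0.000000, 2.390000) = -1.625200
  k2 = f(0.210000, 2.048708) = -0.693914
  u ← 2.390000 + 0.42·(-0.693914) = 2.098556
u(0.42) ≈ 2.0986

2.0986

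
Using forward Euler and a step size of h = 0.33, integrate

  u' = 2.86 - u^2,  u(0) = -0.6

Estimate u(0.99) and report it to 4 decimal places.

Euler: u_{n+1} = u_n + h·f(x_n, u_n).
x=0.000000, u=-0.600000: f=2.500000 → u ← -0.600000 + 0.33·2.500000 = 0.225000
x=0.330000, u=0.225000: f=2.809375 → u ← 0.225000 + 0.33·2.809375 = 1.152094
x=0.660000, u=1.152094: f=1.532680 → u ← 1.152094 + 0.33·1.532680 = 1.657878
u(0.99) ≈ 1.6579

1.6579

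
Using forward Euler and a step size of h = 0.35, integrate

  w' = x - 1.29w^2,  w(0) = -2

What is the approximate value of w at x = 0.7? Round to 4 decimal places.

-10.2238

Euler: w_{n+1} = w_n + h·f(x_n, w_n).
x=0.000000, w=-2.000000: f=-5.160000 → w ← -2.000000 + 0.35·(-5.160000) = -3.806000
x=0.350000, w=-3.806000: f=-18.336470 → w ← -3.806000 + 0.35·(-18.336470) = -10.223765
w(0.7) ≈ -10.2238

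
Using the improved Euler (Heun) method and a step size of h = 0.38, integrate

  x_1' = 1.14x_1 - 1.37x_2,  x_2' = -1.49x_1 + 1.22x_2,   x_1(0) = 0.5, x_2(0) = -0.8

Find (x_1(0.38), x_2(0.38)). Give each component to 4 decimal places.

1.4404, -1.7848

Heun on (x_1,x_2): k1 = f(t_n, state_n); k2 = f(t_n + h, state_n + h·k1); state_{n+1} = state_n + (h/2)·(k1 + k2).
0.000000: (0.500000, -0.800000)
  k1 = (1.666000, -1.721000)
  predictor → (1.133080, -1.453980)
  k2 = (3.283664, -3.462145)
  → (1.440436, -1.784798)
(x_1(0.38), x_2(0.38)) ≈ (1.4404, -1.7848)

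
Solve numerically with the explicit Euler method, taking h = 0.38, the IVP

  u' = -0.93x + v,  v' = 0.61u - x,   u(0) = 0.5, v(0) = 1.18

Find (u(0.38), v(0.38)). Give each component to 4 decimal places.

0.9484, 1.2959

Euler on (u,v): u_{n+1} = u_n + h·u', v_{n+1} = v_n + h·v'.
0.000000: (0.500000, 1.180000); f=(1.180000, 0.305000) → (0.948400, 1.295900)
(u(0.38), v(0.38)) ≈ (0.9484, 1.2959)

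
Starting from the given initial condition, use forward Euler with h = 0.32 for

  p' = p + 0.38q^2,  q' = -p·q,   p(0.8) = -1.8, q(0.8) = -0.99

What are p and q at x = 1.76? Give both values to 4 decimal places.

Euler on (p,q): p_{n+1} = p_n + h·p', q_{n+1} = q_n + h·q'.
0.800000: (-1.800000, -0.990000); f=(-1.427562, -1.782000) → (-2.256820, -1.560240)
1.120000: (-2.256820, -1.560240); f=(-1.331767, -3.521181) → (-2.682985, -2.687018)
1.440000: (-2.682985, -2.687018); f=(0.060639, -7.209229) → (-2.663581, -4.993971)
(p(1.76), q(1.76)) ≈ (-2.6636, -4.9940)

-2.6636, -4.9940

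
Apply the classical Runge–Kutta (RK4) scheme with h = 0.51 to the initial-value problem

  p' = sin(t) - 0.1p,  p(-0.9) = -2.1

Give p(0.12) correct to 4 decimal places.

-2.2417

RK4: k1 = f(t_n, p_n); k2 = f(t_n + h/2, p_n + (h/2)·k1); k3 = f(t_n + h/2, p_n + (h/2)·k2); k4 = f(t_n + h, p_n + h·k3); p_{n+1} = p_n + (h/6)·(k1 + 2k2 + 2k3 + k4).
t=-0.900000, p=-2.100000:
  k1 = f(-0.900000, -2.100000) = -0.573327
  k2 = f(-0.645000, -2.246198) = -0.376579
  k3 = f(-0.645000, -2.196028) = -0.381596
  k4 = f(-0.390000, -2.294614) = -0.150727
  p ← -2.100000 + (0.51/6)·(k1 + 2k2 + 2k3 + k4) = -2.290434
t=-0.390000, p=-2.290434:
  k1 = f(-0.390000, -2.290434) = -0.151145
  k2 = f(-0.135000, -2.328976) = 0.098307
  k3 = f(-0.135000, -2.265366) = 0.091946
  k4 = f(0.120000, -2.243542) = 0.344066
  p ← -2.290434 + (0.51/6)·(k1 + 2k2 + 2k3 + k4) = -2.241693
p(0.12) ≈ -2.2417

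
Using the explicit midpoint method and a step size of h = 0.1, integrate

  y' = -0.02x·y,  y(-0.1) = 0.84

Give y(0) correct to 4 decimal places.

Midpoint: k1 = f(x_n, y_n); k2 = f(x_n + h/2, y_n + (h/2)·k1); y_{n+1} = y_n + h·k2.
x=-0.100000, y=0.840000:
  k1 = f(-0.100000, 0.840000) = 0.001680
  k2 = f(-0.050000, 0.840084) = 0.000840
  y ← 0.840000 + 0.1·0.000840 = 0.840084
y(0) ≈ 0.8401

0.8401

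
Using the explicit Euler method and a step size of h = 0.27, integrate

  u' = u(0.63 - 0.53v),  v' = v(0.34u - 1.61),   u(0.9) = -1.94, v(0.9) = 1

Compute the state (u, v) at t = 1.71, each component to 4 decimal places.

-2.5516, 0.0535

Euler on (u,v): u_{n+1} = u_n + h·u', v_{n+1} = v_n + h·v'.
0.900000: (-1.940000, 1.000000); f=(-0.194000, -2.269600) → (-1.992380, 0.387208)
1.170000: (-1.992380, 0.387208); f=(-0.846323, -0.885703) → (-2.220887, 0.148068)
1.440000: (-2.220887, 0.148068); f=(-1.224872, -0.350196) → (-2.551603, 0.053515)
(u(1.71), v(1.71)) ≈ (-2.5516, 0.0535)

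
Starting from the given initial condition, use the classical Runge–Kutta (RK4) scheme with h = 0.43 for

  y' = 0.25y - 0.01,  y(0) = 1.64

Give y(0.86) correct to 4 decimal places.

2.0238

RK4: k1 = f(s_n, y_n); k2 = f(s_n + h/2, y_n + (h/2)·k1); k3 = f(s_n + h/2, y_n + (h/2)·k2); k4 = f(s_n + h, y_n + h·k3); y_{n+1} = y_n + (h/6)·(k1 + 2k2 + 2k3 + k4).
s=0.000000, y=1.640000:
  k1 = f(0.000000, 1.640000) = 0.400000
  k2 = f(0.215000, 1.726000) = 0.421500
  k3 = f(0.215000, 1.730622) = 0.422656
  k4 = f(0.430000, 1.821742) = 0.445435
  y ← 1.640000 + (0.43/6)·(k1 + 2k2 + 2k3 + k4) = 1.821585
s=0.430000, y=1.821585:
  k1 = f(0.430000, 1.821585) = 0.445396
  k2 = f(0.645000, 1.917345) = 0.469336
  k3 = f(0.645000, 1.922492) = 0.470623
  k4 = f(0.860000, 2.023953) = 0.495988
  y ← 1.821585 + (0.43/6)·(k1 + 2k2 + 2k3 + k4) = 2.023779
y(0.86) ≈ 2.0238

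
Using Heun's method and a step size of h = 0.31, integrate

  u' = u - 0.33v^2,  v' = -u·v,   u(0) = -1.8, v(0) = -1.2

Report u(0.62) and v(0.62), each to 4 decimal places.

-4.9242, -5.8528

Heun on (u,v): k1 = f(t_n, state_n); k2 = f(t_n + h, state_n + h·k1); state_{n+1} = state_n + (h/2)·(k1 + k2).
0.000000: (-1.800000, -1.200000)
  k1 = (-2.275200, -2.160000)
  predictor → (-2.505312, -1.869600)
  k2 = (-3.658795, -4.683931)
  → (-2.719769, -2.260809)
0.310000: (-2.719769, -2.260809)
  k1 = (-4.406485, -6.148880)
  predictor → (-4.085780, -4.166962)
  k2 = (-9.815759, -17.025289)
  → (-4.924217, -5.852805)
(u(0.62), v(0.62)) ≈ (-4.9242, -5.8528)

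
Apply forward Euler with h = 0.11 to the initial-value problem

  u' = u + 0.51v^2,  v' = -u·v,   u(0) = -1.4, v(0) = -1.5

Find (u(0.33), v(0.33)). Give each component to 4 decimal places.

-1.3475, -2.3150

Euler on (u,v): u_{n+1} = u_n + h·u', v_{n+1} = v_n + h·v'.
0.000000: (-1.400000, -1.500000); f=(-0.252500, -2.100000) → (-1.427775, -1.731000)
0.110000: (-1.427775, -1.731000); f=(0.100369, -2.471479) → (-1.416734, -2.002863)
0.220000: (-1.416734, -2.002863); f=(0.629110, -2.837524) → (-1.347532, -2.314990)
(u(0.33), v(0.33)) ≈ (-1.3475, -2.3150)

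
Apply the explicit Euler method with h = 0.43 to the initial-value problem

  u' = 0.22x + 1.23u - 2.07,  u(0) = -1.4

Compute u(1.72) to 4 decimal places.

Euler: u_{n+1} = u_n + h·f(x_n, u_n).
x=0.000000, u=-1.400000: f=-3.792000 → u ← -1.400000 + 0.43·(-3.792000) = -3.030560
x=0.430000, u=-3.030560: f=-5.702989 → u ← -3.030560 + 0.43·(-5.702989) = -5.482845
x=0.860000, u=-5.482845: f=-8.624700 → u ← -5.482845 + 0.43·(-8.624700) = -9.191466
x=1.290000, u=-9.191466: f=-13.091703 → u ← -9.191466 + 0.43·(-13.091703) = -14.820898
u(1.72) ≈ -14.8209

-14.8209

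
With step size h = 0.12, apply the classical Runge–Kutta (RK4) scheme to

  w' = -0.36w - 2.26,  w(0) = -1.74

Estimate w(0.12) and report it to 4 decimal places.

-1.9319

RK4: k1 = f(t_n, w_n); k2 = f(t_n + h/2, w_n + (h/2)·k1); k3 = f(t_n + h/2, w_n + (h/2)·k2); k4 = f(t_n + h, w_n + h·k3); w_{n+1} = w_n + (h/6)·(k1 + 2k2 + 2k3 + k4).
t=0.000000, w=-1.740000:
  k1 = f(0.000000, -1.740000) = -1.633600
  k2 = f(0.060000, -1.838016) = -1.598314
  k3 = f(0.060000, -1.835899) = -1.599076
  k4 = f(0.120000, -1.931889) = -1.564520
  w ← -1.740000 + (0.12/6)·(k1 + 2k2 + 2k3 + k4) = -1.931858
w(0.12) ≈ -1.9319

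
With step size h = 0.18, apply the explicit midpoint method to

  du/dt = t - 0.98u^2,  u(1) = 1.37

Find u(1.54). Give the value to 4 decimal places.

Midpoint: k1 = f(t_n, u_n); k2 = f(t_n + h/2, u_n + (h/2)·k1); u_{n+1} = u_n + h·k2.
t=1.000000, u=1.370000:
  k1 = f(1.000000, 1.370000) = -0.839362
  k2 = f(1.090000, 1.294457) = -0.552108
  u ← 1.370000 + 0.18·(-0.552108) = 1.270621
t=1.180000, u=1.270621:
  k1 = f(1.180000, 1.270621) = -0.402187
  k2 = f(1.270000, 1.234424) = -0.223326
  u ← 1.270621 + 0.18·(-0.223326) = 1.230422
t=1.360000, u=1.230422:
  k1 = f(1.360000, 1.230422) = -0.123659
  k2 = f(1.450000, 1.219293) = -0.006941
  u ← 1.230422 + 0.18·(-0.006941) = 1.229173
u(1.54) ≈ 1.2292

1.2292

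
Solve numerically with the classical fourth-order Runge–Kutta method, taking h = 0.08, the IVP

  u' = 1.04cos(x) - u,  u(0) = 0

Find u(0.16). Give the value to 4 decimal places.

0.1531

RK4: k1 = f(x_n, u_n); k2 = f(x_n + h/2, u_n + (h/2)·k1); k3 = f(x_n + h/2, u_n + (h/2)·k2); k4 = f(x_n + h, u_n + h·k3); u_{n+1} = u_n + (h/6)·(k1 + 2k2 + 2k3 + k4).
x=0.000000, u=0.000000:
  k1 = f(0.000000, 0.000000) = 1.040000
  k2 = f(0.040000, 0.041600) = 0.997568
  k3 = f(0.040000, 0.039903) = 0.999265
  k4 = f(0.080000, 0.079941) = 0.956733
  u ← 0.000000 + (0.08/6)·(k1 + 2k2 + 2k3 + k4) = 0.079872
x=0.080000, u=0.079872:
  k1 = f(0.080000, 0.079872) = 0.956802
  k2 = f(0.120000, 0.118144) = 0.914377
  k3 = f(0.120000, 0.116447) = 0.916074
  k4 = f(0.160000, 0.153158) = 0.873558
  u ← 0.079872 + (0.08/6)·(k1 + 2k2 + 2k3 + k4) = 0.153089
u(0.16) ≈ 0.1531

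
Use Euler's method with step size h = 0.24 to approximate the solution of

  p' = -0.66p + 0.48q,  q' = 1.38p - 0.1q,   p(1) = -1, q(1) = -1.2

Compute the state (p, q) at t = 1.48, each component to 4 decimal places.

Euler on (p,q): p_{n+1} = p_n + h·p', q_{n+1} = q_n + h·q'.
1.000000: (-1.000000, -1.200000); f=(0.084000, -1.260000) → (-0.979840, -1.502400)
1.240000: (-0.979840, -1.502400); f=(-0.074458, -1.201939) → (-0.997710, -1.790865)
(p(1.48), q(1.48)) ≈ (-0.9977, -1.7909)

-0.9977, -1.7909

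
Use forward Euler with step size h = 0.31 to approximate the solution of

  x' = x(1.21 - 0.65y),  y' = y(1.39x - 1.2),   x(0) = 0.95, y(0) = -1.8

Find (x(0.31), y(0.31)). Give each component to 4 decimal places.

Euler on (x,y): x_{n+1} = x_n + h·x', y_{n+1} = y_n + h·y'.
0.000000: (0.950000, -1.800000); f=(2.261000, -0.216900) → (1.650910, -1.867239)
(x(0.31), y(0.31)) ≈ (1.6509, -1.8672)

1.6509, -1.8672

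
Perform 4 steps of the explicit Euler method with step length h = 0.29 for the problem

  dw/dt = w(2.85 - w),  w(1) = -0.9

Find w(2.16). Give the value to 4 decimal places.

Euler: w_{n+1} = w_n + h·f(t_n, w_n).
t=1.000000, w=-0.900000: f=-3.375000 → w ← -0.900000 + 0.29·(-3.375000) = -1.878750
t=1.290000, w=-1.878750: f=-8.884139 → w ← -1.878750 + 0.29·(-8.884139) = -4.455150
t=1.580000, w=-4.455150: f=-32.545543 → w ← -4.455150 + 0.29·(-32.545543) = -13.893358
t=1.870000, w=-13.893358: f=-232.621460 → w ← -13.893358 + 0.29·(-232.621460) = -81.353581
w(2.16) ≈ -81.3536

-81.3536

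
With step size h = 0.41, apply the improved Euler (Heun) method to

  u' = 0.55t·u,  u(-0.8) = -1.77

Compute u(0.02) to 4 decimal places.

Heun: k1 = f(t_n, u_n); k2 = f(t_n + h, u_n + h·k1); u_{n+1} = u_n + (h/2)·(k1 + k2).
t=-0.800000, u=-1.770000:
  k1 = f(-0.800000, -1.770000) = 0.778800
  k2 = f(-0.390000, -1.450692) = 0.311173
  u ← -1.770000 + (0.41/2)·(0.778800 + 0.311173) = -1.546555
t=-0.390000, u=-1.546555:
  k1 = f(-0.390000, -1.546555) = 0.331736
  k2 = f(0.020000, -1.410544) = -0.015516
  u ← -1.546555 + (0.41/2)·(0.331736 + (-0.015516)) = -1.481730
u(0.02) ≈ -1.4817

-1.4817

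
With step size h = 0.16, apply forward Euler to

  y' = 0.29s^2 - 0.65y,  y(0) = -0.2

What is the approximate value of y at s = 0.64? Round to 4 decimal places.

-0.1130

Euler: y_{n+1} = y_n + h·f(s_n, y_n).
s=0.000000, y=-0.200000: f=0.130000 → y ← -0.200000 + 0.16·0.130000 = -0.179200
s=0.160000, y=-0.179200: f=0.123904 → y ← -0.179200 + 0.16·0.123904 = -0.159375
s=0.320000, y=-0.159375: f=0.133290 → y ← -0.159375 + 0.16·0.133290 = -0.138049
s=0.480000, y=-0.138049: f=0.156548 → y ← -0.138049 + 0.16·0.156548 = -0.113001
y(0.64) ≈ -0.1130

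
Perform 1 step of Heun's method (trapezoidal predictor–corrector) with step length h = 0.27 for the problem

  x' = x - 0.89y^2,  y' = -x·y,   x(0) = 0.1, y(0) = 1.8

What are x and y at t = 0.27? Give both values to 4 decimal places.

-0.7323, 1.9298

Heun on (x,y): k1 = f(t_n, state_n); k2 = f(t_n + h, state_n + h·k1); state_{n+1} = state_n + (h/2)·(k1 + k2).
0.000000: (0.100000, 1.800000)
  k1 = (-2.783600, -0.180000)
  predictor → (-0.651572, 1.751400)
  k2 = (-3.381560, 1.141163)
  → (-0.732297, 1.929757)
(x(0.27), y(0.27)) ≈ (-0.7323, 1.9298)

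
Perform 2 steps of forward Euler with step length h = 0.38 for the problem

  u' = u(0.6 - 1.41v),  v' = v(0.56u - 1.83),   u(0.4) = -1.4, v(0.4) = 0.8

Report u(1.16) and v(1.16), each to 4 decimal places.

Euler on (u,v): u_{n+1} = u_n + h·u', v_{n+1} = v_n + h·v'.
0.400000: (-1.400000, 0.800000); f=(0.739200, -2.091200) → (-1.119104, 0.005344)
0.780000: (-1.119104, 0.005344); f=(-0.663030, -0.013129) → (-1.371055, 0.000355)
(u(1.16), v(1.16)) ≈ (-1.3711, 0.0004)

-1.3711, 0.0004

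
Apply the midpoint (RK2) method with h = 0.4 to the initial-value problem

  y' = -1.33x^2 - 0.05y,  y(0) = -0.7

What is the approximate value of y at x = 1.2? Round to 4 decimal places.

Midpoint: k1 = f(x_n, y_n); k2 = f(x_n + h/2, y_n + (h/2)·k1); y_{n+1} = y_n + h·k2.
x=0.000000, y=-0.700000:
  k1 = f(0.000000, -0.700000) = 0.035000
  k2 = f(0.200000, -0.693000) = -0.018550
  y ← -0.700000 + 0.4·(-0.018550) = -0.707420
x=0.400000, y=-0.707420:
  k1 = f(0.400000, -0.707420) = -0.177429
  k2 = f(0.600000, -0.742906) = -0.441655
  y ← -0.707420 + 0.4·(-0.441655) = -0.884082
x=0.800000, y=-0.884082:
  k1 = f(0.800000, -0.884082) = -0.806996
  k2 = f(1.000000, -1.045481) = -1.277726
  y ← -0.884082 + 0.4·(-1.277726) = -1.395172
y(1.2) ≈ -1.3952

-1.3952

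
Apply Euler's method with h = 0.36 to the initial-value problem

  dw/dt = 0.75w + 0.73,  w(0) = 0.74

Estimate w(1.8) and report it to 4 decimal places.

4.6872

Euler: w_{n+1} = w_n + h·f(t_n, w_n).
t=0.000000, w=0.740000: f=1.285000 → w ← 0.740000 + 0.36·1.285000 = 1.202600
t=0.360000, w=1.202600: f=1.631950 → w ← 1.202600 + 0.36·1.631950 = 1.790102
t=0.720000, w=1.790102: f=2.072576 → w ← 1.790102 + 0.36·2.072576 = 2.536230
t=1.080000, w=2.536230: f=2.632172 → w ← 2.536230 + 0.36·2.632172 = 3.483812
t=1.440000, w=3.483812: f=3.342859 → w ← 3.483812 + 0.36·3.342859 = 4.687241
w(1.8) ≈ 4.6872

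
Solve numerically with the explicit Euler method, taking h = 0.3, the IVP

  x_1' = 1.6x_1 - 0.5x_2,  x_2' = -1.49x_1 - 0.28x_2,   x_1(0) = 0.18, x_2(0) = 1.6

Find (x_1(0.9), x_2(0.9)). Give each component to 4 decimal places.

-0.4382, 1.2268

Euler on (x_1,x_2): x_1_{n+1} = x_1_n + h·x_1', x_2_{n+1} = x_2_n + h·x_2'.
0.000000: (0.180000, 1.600000); f=(-0.512000, -0.716200) → (0.026400, 1.385140)
0.300000: (0.026400, 1.385140); f=(-0.650330, -0.427175) → (-0.168699, 1.256987)
0.600000: (-0.168699, 1.256987); f=(-0.898412, -0.100595) → (-0.438223, 1.226809)
(x_1(0.9), x_2(0.9)) ≈ (-0.4382, 1.2268)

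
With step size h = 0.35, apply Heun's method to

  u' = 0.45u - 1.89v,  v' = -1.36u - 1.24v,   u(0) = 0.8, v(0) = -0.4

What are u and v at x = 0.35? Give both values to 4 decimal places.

1.2899, -0.6552

Heun on (u,v): k1 = f(x_n, state_n); k2 = f(x_n + h, state_n + h·k1); state_{n+1} = state_n + (h/2)·(k1 + k2).
0.000000: (0.800000, -0.400000)
  k1 = (1.116000, -0.592000)
  predictor → (1.190600, -0.607200)
  k2 = (1.683378, -0.866288)
  → (1.289891, -0.655200)
(u(0.35), v(0.35)) ≈ (1.2899, -0.6552)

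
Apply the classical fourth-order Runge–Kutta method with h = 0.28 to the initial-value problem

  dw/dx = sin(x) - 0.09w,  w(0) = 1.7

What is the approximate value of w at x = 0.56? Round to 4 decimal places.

1.7666

RK4: k1 = f(x_n, w_n); k2 = f(x_n + h/2, w_n + (h/2)·k1); k3 = f(x_n + h/2, w_n + (h/2)·k2); k4 = f(x_n + h, w_n + h·k3); w_{n+1} = w_n + (h/6)·(k1 + 2k2 + 2k3 + k4).
x=0.000000, w=1.700000:
  k1 = f(0.000000, 1.700000) = -0.153000
  k2 = f(0.140000, 1.678580) = -0.011529
  k3 = f(0.140000, 1.698386) = -0.013312
  k4 = f(0.280000, 1.696273) = 0.123691
  w ← 1.700000 + (0.28/6)·(k1 + 2k2 + 2k3 + k4) = 1.696314
x=0.280000, w=1.696314:
  k1 = f(0.280000, 1.696314) = 0.123687
  k2 = f(0.420000, 1.713630) = 0.253534
  k3 = f(0.420000, 1.731809) = 0.251898
  k4 = f(0.560000, 1.766845) = 0.372170
  w ← 1.696314 + (0.28/6)·(k1 + 2k2 + 2k3 + k4) = 1.766627
w(0.56) ≈ 1.7666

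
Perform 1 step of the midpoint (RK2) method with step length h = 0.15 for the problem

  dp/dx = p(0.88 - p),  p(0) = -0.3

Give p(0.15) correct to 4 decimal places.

Midpoint: k1 = f(x_n, p_n); k2 = f(x_n + h/2, p_n + (h/2)·k1); p_{n+1} = p_n + h·k2.
x=0.000000, p=-0.300000:
  k1 = f(0.000000, -0.300000) = -0.354000
  k2 = f(0.075000, -0.326550) = -0.393999
  p ← -0.300000 + 0.15·(-0.393999) = -0.359100
p(0.15) ≈ -0.3591

-0.3591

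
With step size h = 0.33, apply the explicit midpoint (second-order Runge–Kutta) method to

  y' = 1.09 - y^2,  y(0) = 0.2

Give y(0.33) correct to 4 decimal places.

Midpoint: k1 = f(t_n, y_n); k2 = f(t_n + h/2, y_n + (h/2)·k1); y_{n+1} = y_n + h·k2.
t=0.000000, y=0.200000:
  k1 = f(0.000000, 0.200000) = 1.050000
  k2 = f(0.165000, 0.373250) = 0.950684
  y ← 0.200000 + 0.33·0.950684 = 0.513726
y(0.33) ≈ 0.5137

0.5137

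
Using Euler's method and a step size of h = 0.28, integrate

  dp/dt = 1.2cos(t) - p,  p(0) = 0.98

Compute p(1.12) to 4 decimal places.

Euler: p_{n+1} = p_n + h·f(t_n, p_n).
t=0.000000, p=0.980000: f=0.220000 → p ← 0.980000 + 0.28·0.220000 = 1.041600
t=0.280000, p=1.041600: f=0.111667 → p ← 1.041600 + 0.28·0.111667 = 1.072867
t=0.560000, p=1.072867: f=-0.056160 → p ← 1.072867 + 0.28·(-0.056160) = 1.057142
t=0.840000, p=1.057142: f=-0.256186 → p ← 1.057142 + 0.28·(-0.256186) = 0.985410
p(1.12) ≈ 0.9854

0.9854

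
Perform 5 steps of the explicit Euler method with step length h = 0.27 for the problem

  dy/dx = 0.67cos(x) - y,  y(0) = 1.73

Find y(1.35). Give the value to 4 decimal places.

0.7368

Euler: y_{n+1} = y_n + h·f(x_n, y_n).
x=0.000000, y=1.730000: f=-1.060000 → y ← 1.730000 + 0.27·(-1.060000) = 1.443800
x=0.270000, y=1.443800: f=-0.798073 → y ← 1.443800 + 0.27·(-0.798073) = 1.228320
x=0.540000, y=1.228320: f=-0.653655 → y ← 1.228320 + 0.27·(-0.653655) = 1.051833
x=0.810000, y=1.051833: f=-0.589869 → y ← 1.051833 + 0.27·(-0.589869) = 0.892569
x=1.080000, y=0.892569: f=-0.576779 → y ← 0.892569 + 0.27·(-0.576779) = 0.736838
y(1.35) ≈ 0.7368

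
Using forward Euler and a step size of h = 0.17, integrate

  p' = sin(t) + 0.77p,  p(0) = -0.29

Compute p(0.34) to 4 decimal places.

-0.3421

Euler: p_{n+1} = p_n + h·f(t_n, p_n).
t=0.000000, p=-0.290000: f=-0.223300 → p ← -0.290000 + 0.17·(-0.223300) = -0.327961
t=0.170000, p=-0.327961: f=-0.083348 → p ← -0.327961 + 0.17·(-0.083348) = -0.342130
p(0.34) ≈ -0.3421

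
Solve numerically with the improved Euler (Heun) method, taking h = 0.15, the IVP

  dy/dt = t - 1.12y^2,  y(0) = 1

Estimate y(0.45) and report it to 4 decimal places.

Heun: k1 = f(t_n, y_n); k2 = f(t_n + h, y_n + h·k1); y_{n+1} = y_n + (h/2)·(k1 + k2).
t=0.000000, y=1.000000:
  k1 = f(0.000000, 1.000000) = -1.120000
  k2 = f(0.150000, 0.832000) = -0.625291
  y ← 1.000000 + (0.15/2)·(-1.120000 + (-0.625291)) = 0.869103
t=0.150000, y=0.869103:
  k1 = f(0.150000, 0.869103) = -0.695981
  k2 = f(0.300000, 0.764706) = -0.354948
  y ← 0.869103 + (0.15/2)·(-0.695981 + (-0.354948)) = 0.790283
t=0.300000, y=0.790283:
  k1 = f(0.300000, 0.790283) = -0.399494
  k2 = f(0.450000, 0.730359) = -0.147436
  y ← 0.790283 + (0.15/2)·(-0.399494 + (-0.147436)) = 0.749264
y(0.45) ≈ 0.7493

0.7493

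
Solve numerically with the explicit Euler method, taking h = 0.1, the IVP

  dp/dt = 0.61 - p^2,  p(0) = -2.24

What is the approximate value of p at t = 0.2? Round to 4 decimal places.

-3.3384

Euler: p_{n+1} = p_n + h·f(t_n, p_n).
t=0.000000, p=-2.240000: f=-4.407600 → p ← -2.240000 + 0.1·(-4.407600) = -2.680760
t=0.100000, p=-2.680760: f=-6.576474 → p ← -2.680760 + 0.1·(-6.576474) = -3.338407
p(0.2) ≈ -3.3384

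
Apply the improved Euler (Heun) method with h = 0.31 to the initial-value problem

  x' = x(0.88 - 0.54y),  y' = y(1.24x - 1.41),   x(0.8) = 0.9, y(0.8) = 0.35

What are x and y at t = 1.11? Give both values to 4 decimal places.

Heun on (x,y): k1 = f(t_n, state_n); k2 = f(t_n + h, state_n + h·k1); state_{n+1} = state_n + (h/2)·(k1 + k2).
0.800000: (0.900000, 0.350000)
  k1 = (0.621900, -0.102900)
  predictor → (1.092789, 0.318101)
  k2 = (0.773941, -0.017477)
  → (1.116355, 0.331342)
(x(1.11), y(1.11)) ≈ (1.1164, 0.3313)

1.1164, 0.3313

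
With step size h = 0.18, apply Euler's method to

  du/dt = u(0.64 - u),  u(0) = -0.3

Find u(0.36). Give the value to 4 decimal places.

Euler: u_{n+1} = u_n + h·f(t_n, u_n).
t=0.000000, u=-0.300000: f=-0.282000 → u ← -0.300000 + 0.18·(-0.282000) = -0.350760
t=0.180000, u=-0.350760: f=-0.347519 → u ← -0.350760 + 0.18·(-0.347519) = -0.413313
u(0.36) ≈ -0.4133

-0.4133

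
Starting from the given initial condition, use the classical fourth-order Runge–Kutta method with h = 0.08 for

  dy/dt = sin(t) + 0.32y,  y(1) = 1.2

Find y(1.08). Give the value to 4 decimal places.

RK4: k1 = f(t_n, y_n); k2 = f(t_n + h/2, y_n + (h/2)·k1); k3 = f(t_n + h/2, y_n + (h/2)·k2); k4 = f(t_n + h, y_n + h·k3); y_{n+1} = y_n + (h/6)·(k1 + 2k2 + 2k3 + k4).
t=1.000000, y=1.200000:
  k1 = f(1.000000, 1.200000) = 1.225471
  k2 = f(1.040000, 1.249019) = 1.262090
  k3 = f(1.040000, 1.250484) = 1.262559
  k4 = f(1.080000, 1.301005) = 1.298279
  y ← 1.200000 + (0.08/6)·(k1 + 2k2 + 2k3 + k4) = 1.300974
y(1.08) ≈ 1.3010

1.3010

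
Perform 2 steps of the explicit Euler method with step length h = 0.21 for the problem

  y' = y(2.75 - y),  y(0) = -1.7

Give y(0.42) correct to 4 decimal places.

-7.4590

Euler: y_{n+1} = y_n + h·f(x_n, y_n).
x=0.000000, y=-1.700000: f=-7.565000 → y ← -1.700000 + 0.21·(-7.565000) = -3.288650
x=0.210000, y=-3.288650: f=-19.859006 → y ← -3.288650 + 0.21·(-19.859006) = -7.459041
y(0.42) ≈ -7.4590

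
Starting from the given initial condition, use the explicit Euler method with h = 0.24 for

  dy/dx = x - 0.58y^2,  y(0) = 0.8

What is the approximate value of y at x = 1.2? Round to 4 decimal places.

Euler: y_{n+1} = y_n + h·f(x_n, y_n).
x=0.000000, y=0.800000: f=-0.371200 → y ← 0.800000 + 0.24·(-0.371200) = 0.710912
x=0.240000, y=0.710912: f=-0.053130 → y ← 0.710912 + 0.24·(-0.053130) = 0.698161
x=0.480000, y=0.698161: f=0.197291 → y ← 0.698161 + 0.24·0.197291 = 0.745511
x=0.720000, y=0.745511: f=0.397644 → y ← 0.745511 + 0.24·0.397644 = 0.840945
x=0.960000, y=0.840945: f=0.549830 → y ← 0.840945 + 0.24·0.549830 = 0.972905
y(1.2) ≈ 0.9729

0.9729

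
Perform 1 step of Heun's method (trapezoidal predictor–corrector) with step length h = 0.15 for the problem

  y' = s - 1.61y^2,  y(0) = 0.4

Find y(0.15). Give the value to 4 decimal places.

0.3762

Heun: k1 = f(s_n, y_n); k2 = f(s_n + h, y_n + h·k1); y_{n+1} = y_n + (h/2)·(k1 + k2).
s=0.000000, y=0.400000:
  k1 = f(0.000000, 0.400000) = -0.257600
  k2 = f(0.150000, 0.361360) = -0.060235
  y ← 0.400000 + (0.15/2)·(-0.257600 + (-0.060235)) = 0.376162
y(0.15) ≈ 0.3762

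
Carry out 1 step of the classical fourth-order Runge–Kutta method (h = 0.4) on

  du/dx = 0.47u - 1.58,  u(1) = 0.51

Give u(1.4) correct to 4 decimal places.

-0.0798

RK4: k1 = f(x_n, u_n); k2 = f(x_n + h/2, u_n + (h/2)·k1); k3 = f(x_n + h/2, u_n + (h/2)·k2); k4 = f(x_n + h, u_n + h·k3); u_{n+1} = u_n + (h/6)·(k1 + 2k2 + 2k3 + k4).
x=1.000000, u=0.510000:
  k1 = f(1.000000, 0.510000) = -1.340300
  k2 = f(1.200000, 0.241940) = -1.466288
  k3 = f(1.200000, 0.216742) = -1.478131
  k4 = f(1.400000, -0.081252) = -1.618189
  u ← 0.510000 + (0.4/6)·(k1 + 2k2 + 2k3 + k4) = -0.079822
u(1.4) ≈ -0.0798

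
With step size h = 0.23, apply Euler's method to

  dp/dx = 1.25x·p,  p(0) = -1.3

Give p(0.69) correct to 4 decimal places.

Euler: p_{n+1} = p_n + h·f(x_n, p_n).
x=0.000000, p=-1.300000: f=0.000000 → p ← -1.300000 + 0.23·0.000000 = -1.300000
x=0.230000, p=-1.300000: f=-0.373750 → p ← -1.300000 + 0.23·(-0.373750) = -1.385962
x=0.460000, p=-1.385962: f=-0.796928 → p ← -1.385962 + 0.23·(-0.796928) = -1.569256
p(0.69) ≈ -1.5693

-1.5693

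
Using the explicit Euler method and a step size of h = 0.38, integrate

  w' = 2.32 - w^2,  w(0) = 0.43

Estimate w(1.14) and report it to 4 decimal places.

Euler: w_{n+1} = w_n + h·f(x_n, w_n).
x=0.000000, w=0.430000: f=2.135100 → w ← 0.430000 + 0.38·2.135100 = 1.241338
x=0.380000, w=1.241338: f=0.779080 → w ← 1.241338 + 0.38·0.779080 = 1.537388
x=0.760000, w=1.537388: f=-0.043563 → w ← 1.537388 + 0.38·(-0.043563) = 1.520834
w(1.14) ≈ 1.5208

1.5208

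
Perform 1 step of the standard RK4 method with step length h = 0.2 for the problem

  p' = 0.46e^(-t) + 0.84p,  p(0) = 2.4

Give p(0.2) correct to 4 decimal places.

RK4: k1 = f(t_n, p_n); k2 = f(t_n + h/2, p_n + (h/2)·k1); k3 = f(t_n + h/2, p_n + (h/2)·k2); k4 = f(t_n + h, p_n + h·k3); p_{n+1} = p_n + (h/6)·(k1 + 2k2 + 2k3 + k4).
t=0.000000, p=2.400000:
  k1 = f(0.000000, 2.400000) = 2.476000
  k2 = f(0.100000, 2.647600) = 2.640209
  k3 = f(0.100000, 2.664021) = 2.654003
  k4 = f(0.200000, 2.930801) = 2.838489
  p ← 2.400000 + (0.2/6)·(k1 + 2k2 + 2k3 + k4) = 2.930097
p(0.2) ≈ 2.9301

2.9301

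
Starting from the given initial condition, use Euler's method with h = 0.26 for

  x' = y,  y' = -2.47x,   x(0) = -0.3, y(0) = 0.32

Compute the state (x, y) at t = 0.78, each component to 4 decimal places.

Euler on (x,y): x_{n+1} = x_n + h·x', y_{n+1} = y_n + h·y'.
0.000000: (-0.300000, 0.320000); f=(0.320000, 0.741000) → (-0.216800, 0.512660)
0.260000: (-0.216800, 0.512660); f=(0.512660, 0.535496) → (-0.083508, 0.651889)
0.520000: (-0.083508, 0.651889); f=(0.651889, 0.206266) → (0.085983, 0.705518)
(x(0.78), y(0.78)) ≈ (0.0860, 0.7055)

0.0860, 0.7055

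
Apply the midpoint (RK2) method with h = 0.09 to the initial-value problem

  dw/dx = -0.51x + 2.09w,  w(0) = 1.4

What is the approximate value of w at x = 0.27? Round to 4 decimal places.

Midpoint: k1 = f(x_n, w_n); k2 = f(x_n + h/2, w_n + (h/2)·k1); w_{n+1} = w_n + h·k2.
x=0.000000, w=1.400000:
  k1 = f(0.000000, 1.400000) = 2.926000
  k2 = f(0.045000, 1.531670) = 3.178240
  w ← 1.400000 + 0.09·3.178240 = 1.686042
x=0.090000, w=1.686042:
  k1 = f(0.090000, 1.686042) = 3.477927
  k2 = f(0.135000, 1.842548) = 3.782076
  w ← 1.686042 + 0.09·3.782076 = 2.026428
x=0.180000, w=2.026428:
  k1 = f(0.180000, 2.026428) = 4.143436
  k2 = f(0.225000, 2.212883) = 4.510176
  w ← 2.026428 + 0.09·4.510176 = 2.432344
w(0.27) ≈ 2.4323

2.4323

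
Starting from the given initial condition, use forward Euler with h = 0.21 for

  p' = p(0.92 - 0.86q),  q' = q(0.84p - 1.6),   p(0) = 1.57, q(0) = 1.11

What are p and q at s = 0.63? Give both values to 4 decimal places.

Euler on (p,q): p_{n+1} = p_n + h·p', q_{n+1} = q_n + h·q'.
0.000000: (1.570000, 1.110000); f=(-0.054322, -0.312132) → (1.558592, 1.044452)
0.210000: (1.558592, 1.044452); f=(0.033932, -0.303708) → (1.565718, 0.980674)
0.420000: (1.565718, 0.980674); f=(0.119967, -0.279293) → (1.590911, 0.922022)
(p(0.63), q(0.63)) ≈ (1.5909, 0.9220)

1.5909, 0.9220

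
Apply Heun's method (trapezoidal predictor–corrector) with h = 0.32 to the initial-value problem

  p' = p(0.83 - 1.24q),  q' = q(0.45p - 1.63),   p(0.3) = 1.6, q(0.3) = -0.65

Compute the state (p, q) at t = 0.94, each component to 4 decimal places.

Heun on (p,q): k1 = f(t_n, state_n); k2 = f(t_n + h, state_n + h·k1); state_{n+1} = state_n + (h/2)·(k1 + k2).
0.300000: (1.600000, -0.650000)
  k1 = (2.617600, 0.591500)
  predictor → (2.437632, -0.460720)
  k2 = (3.415836, 0.245594)
  → (2.565350, -0.516065)
0.620000: (2.565350, -0.516065)
  k1 = (3.770860, 0.245437)
  predictor → (3.772025, -0.437525)
  k2 = (5.177222, -0.029494)
  → (3.997043, -0.481514)
(p(0.94), q(0.94)) ≈ (3.9970, -0.4815)

3.9970, -0.4815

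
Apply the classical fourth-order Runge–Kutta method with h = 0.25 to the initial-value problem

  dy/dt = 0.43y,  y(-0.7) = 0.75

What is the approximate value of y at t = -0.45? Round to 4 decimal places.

0.8351

RK4: k1 = f(t_n, y_n); k2 = f(t_n + h/2, y_n + (h/2)·k1); k3 = f(t_n + h/2, y_n + (h/2)·k2); k4 = f(t_n + h, y_n + h·k3); y_{n+1} = y_n + (h/6)·(k1 + 2k2 + 2k3 + k4).
t=-0.700000, y=0.750000:
  k1 = f(-0.700000, 0.750000) = 0.322500
  k2 = f(-0.575000, 0.790312) = 0.339834
  k3 = f(-0.575000, 0.792479) = 0.340766
  k4 = f(-0.450000, 0.835192) = 0.359132
  y ← 0.750000 + (0.25/6)·(k1 + 2k2 + 2k3 + k4) = 0.835118
y(-0.45) ≈ 0.8351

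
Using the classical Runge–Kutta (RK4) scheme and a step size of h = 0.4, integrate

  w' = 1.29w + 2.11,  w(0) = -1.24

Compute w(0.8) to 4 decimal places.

RK4: k1 = f(x_n, w_n); k2 = f(x_n + h/2, w_n + (h/2)·k1); k3 = f(x_n + h/2, w_n + (h/2)·k2); k4 = f(x_n + h, w_n + h·k3); w_{n+1} = w_n + (h/6)·(k1 + 2k2 + 2k3 + k4).
x=0.000000, w=-1.240000:
  k1 = f(0.000000, -1.240000) = 0.510400
  k2 = f(0.200000, -1.137920) = 0.642083
  k3 = f(0.200000, -1.111583) = 0.676057
  k4 = f(0.400000, -0.969577) = 0.859246
  w ← -1.240000 + (0.4/6)·(k1 + 2k2 + 2k3 + k4) = -0.972938
x=0.400000, w=-0.972938:
  k1 = f(0.400000, -0.972938) = 0.854910
  k2 = f(0.600000, -0.801956) = 1.075476
  k3 = f(0.600000, -0.757843) = 1.132383
  k4 = f(0.800000, -0.519985) = 1.439219
  w ← -0.972938 + (0.4/6)·(k1 + 2k2 + 2k3 + k4) = -0.525615
w(0.8) ≈ -0.5256

-0.5256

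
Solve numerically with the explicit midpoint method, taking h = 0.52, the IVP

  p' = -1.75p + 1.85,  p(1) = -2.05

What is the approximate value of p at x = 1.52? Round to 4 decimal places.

-0.5090

Midpoint: k1 = f(x_n, p_n); k2 = f(x_n + h/2, p_n + (h/2)·k1); p_{n+1} = p_n + h·k2.
x=1.000000, p=-2.050000:
  k1 = f(1.000000, -2.050000) = 5.437500
  k2 = f(1.260000, -0.636250) = 2.963437
  p ← -2.050000 + 0.52·2.963437 = -0.509013
p(1.52) ≈ -0.5090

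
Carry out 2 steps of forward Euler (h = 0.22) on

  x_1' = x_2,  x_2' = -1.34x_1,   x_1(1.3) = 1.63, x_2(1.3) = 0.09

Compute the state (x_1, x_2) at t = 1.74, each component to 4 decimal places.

1.5639, -0.8769

Euler on (x_1,x_2): x_1_{n+1} = x_1_n + h·x_1', x_2_{n+1} = x_2_n + h·x_2'.
1.300000: (1.630000, 0.090000); f=(0.090000, -2.184200) → (1.649800, -0.390524)
1.520000: (1.649800, -0.390524); f=(-0.390524, -2.210732) → (1.563885, -0.876885)
(x_1(1.74), x_2(1.74)) ≈ (1.5639, -0.8769)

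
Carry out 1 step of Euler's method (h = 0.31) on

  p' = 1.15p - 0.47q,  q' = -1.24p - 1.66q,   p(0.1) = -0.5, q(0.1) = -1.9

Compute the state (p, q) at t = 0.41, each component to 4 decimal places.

Euler on (p,q): p_{n+1} = p_n + h·p', q_{n+1} = q_n + h·q'.
0.100000: (-0.500000, -1.900000); f=(0.318000, 3.774000) → (-0.401420, -0.730060)
(p(0.41), q(0.41)) ≈ (-0.4014, -0.7301)

-0.4014, -0.7301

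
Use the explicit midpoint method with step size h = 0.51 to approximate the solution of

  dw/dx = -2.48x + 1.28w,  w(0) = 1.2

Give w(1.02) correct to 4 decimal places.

Midpoint: k1 = f(x_n, w_n); k2 = f(x_n + h/2, w_n + (h/2)·k1); w_{n+1} = w_n + h·k2.
x=0.000000, w=1.200000:
  k1 = f(0.000000, 1.200000) = 1.536000
  k2 = f(0.255000, 1.591680) = 1.404950
  w ← 1.200000 + 0.51·1.404950 = 1.916525
x=0.510000, w=1.916525:
  k1 = f(0.510000, 1.916525) = 1.188352
  k2 = f(0.765000, 2.219554) = 0.943830
  w ← 1.916525 + 0.51·0.943830 = 2.397878
w(1.02) ≈ 2.3979

2.3979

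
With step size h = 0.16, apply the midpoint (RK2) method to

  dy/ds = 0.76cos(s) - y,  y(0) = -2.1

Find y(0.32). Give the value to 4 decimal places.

-1.3237

Midpoint: k1 = f(s_n, y_n); k2 = f(s_n + h/2, y_n + (h/2)·k1); y_{n+1} = y_n + h·k2.
s=0.000000, y=-2.100000:
  k1 = f(0.000000, -2.100000) = 2.860000
  k2 = f(0.080000, -1.871200) = 2.628769
  y ← -2.100000 + 0.16·2.628769 = -1.679397
s=0.160000, y=-1.679397:
  k1 = f(0.160000, -1.679397) = 2.429690
  k2 = f(0.240000, -1.485022) = 2.223239
  y ← -1.679397 + 0.16·2.223239 = -1.323679
y(0.32) ≈ -1.3237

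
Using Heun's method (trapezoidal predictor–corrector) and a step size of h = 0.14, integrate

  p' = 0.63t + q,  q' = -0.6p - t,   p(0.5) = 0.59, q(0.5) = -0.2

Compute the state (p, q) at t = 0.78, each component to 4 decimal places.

Heun on (p,q): k1 = f(t_n, state_n); k2 = f(t_n + h, state_n + h·k1); state_{n+1} = state_n + (h/2)·(k1 + k2).
0.500000: (0.590000, -0.200000)
  k1 = (0.115000, -0.854000)
  predictor → (0.606100, -0.319560)
  k2 = (0.083640, -1.003660)
  → (0.603905, -0.330036)
0.640000: (0.603905, -0.330036)
  k1 = (0.073164, -1.002343)
  predictor → (0.614148, -0.470364)
  k2 = (0.021036, -1.148489)
  → (0.610499, -0.480594)
(p(0.78), q(0.78)) ≈ (0.6105, -0.4806)

0.6105, -0.4806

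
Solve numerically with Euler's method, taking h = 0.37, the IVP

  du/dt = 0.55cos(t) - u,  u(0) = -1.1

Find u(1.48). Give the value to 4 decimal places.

Euler: u_{n+1} = u_n + h·f(t_n, u_n).
t=0.000000, u=-1.100000: f=1.650000 → u ← -1.100000 + 0.37·1.650000 = -0.489500
t=0.370000, u=-0.489500: f=1.002280 → u ← -0.489500 + 0.37·1.002280 = -0.118656
t=0.740000, u=-0.118656: f=0.524814 → u ← -0.118656 + 0.37·0.524814 = 0.075525
t=1.110000, u=0.075525: f=0.169039 → u ← 0.075525 + 0.37·0.169039 = 0.138069
u(1.48) ≈ 0.1381

0.1381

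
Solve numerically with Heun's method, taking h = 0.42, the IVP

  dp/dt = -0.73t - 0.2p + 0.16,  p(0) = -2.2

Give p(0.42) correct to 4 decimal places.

-2.0230

Heun: k1 = f(t_n, p_n); k2 = f(t_n + h, p_n + h·k1); p_{n+1} = p_n + (h/2)·(k1 + k2).
t=0.000000, p=-2.200000:
  k1 = f(0.000000, -2.200000) = 0.600000
  k2 = f(0.420000, -1.948000) = 0.243000
  p ← -2.200000 + (0.42/2)·(0.600000 + 0.243000) = -2.022970
p(0.42) ≈ -2.0230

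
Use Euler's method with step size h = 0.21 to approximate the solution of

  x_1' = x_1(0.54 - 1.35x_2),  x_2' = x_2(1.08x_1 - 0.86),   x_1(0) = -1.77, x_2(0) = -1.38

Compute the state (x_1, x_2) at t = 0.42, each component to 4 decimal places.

-3.4007, -0.1242

Euler on (x_1,x_2): x_1_{n+1} = x_1_n + h·x_1', x_2_{n+1} = x_2_n + h·x_2'.
0.000000: (-1.770000, -1.380000); f=(-4.253310, 3.824808) → (-2.663195, -0.576790)
0.210000: (-2.663195, -0.576790); f=(-3.511867, 2.155033) → (-3.400687, -0.124233)
(x_1(0.42), x_2(0.42)) ≈ (-3.4007, -0.1242)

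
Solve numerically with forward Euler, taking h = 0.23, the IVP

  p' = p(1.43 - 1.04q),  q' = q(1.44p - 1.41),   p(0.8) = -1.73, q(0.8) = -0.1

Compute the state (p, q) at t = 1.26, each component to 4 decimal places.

-3.1159, 0.0010

Euler on (p,q): p_{n+1} = p_n + h·p', q_{n+1} = q_n + h·q'.
0.800000: (-1.730000, -0.100000); f=(-2.653820, 0.390120) → (-2.340379, -0.010272)
1.030000: (-2.340379, -0.010272); f=(-3.371744, 0.049104) → (-3.115880, 0.001021)
(p(1.26), q(1.26)) ≈ (-3.1159, 0.0010)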